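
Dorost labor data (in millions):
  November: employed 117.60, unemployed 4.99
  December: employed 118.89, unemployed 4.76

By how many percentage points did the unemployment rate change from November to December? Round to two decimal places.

November: labor force = 117.60 + 4.99 = 122.59; u = 4.99/122.59 = 4.07%.
December: labor force = 118.89 + 4.76 = 123.65; u = 4.76/123.65 = 3.85%.
Change = 3.85% − 4.07% = −0.22 pp.

The unemployment rate changed by −0.22 percentage points.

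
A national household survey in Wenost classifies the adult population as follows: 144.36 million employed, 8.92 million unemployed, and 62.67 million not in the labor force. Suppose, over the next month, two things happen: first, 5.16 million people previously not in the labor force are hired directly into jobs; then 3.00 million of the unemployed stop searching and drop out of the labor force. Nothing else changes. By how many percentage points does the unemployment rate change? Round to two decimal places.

Initially, labor force = 144.36 + 8.92 = 153.28 million, so u = 8.92/153.28 = 5.82%.
After the first change, employed and labor force both rise by 5.16; unemployed unchanged → E = 149.52, U = 8.92, labor force = 158.44 million.
After the second change, unemployed and labor force both fall by 3.00 → E = 149.52, U = 5.92, labor force = 155.44 million.
New unemployment rate = 5.92 / 155.44 = 3.81%.
Change = 3.81% − 5.82% = −2.01 percentage points.

The unemployment rate changes by −2.01 percentage points.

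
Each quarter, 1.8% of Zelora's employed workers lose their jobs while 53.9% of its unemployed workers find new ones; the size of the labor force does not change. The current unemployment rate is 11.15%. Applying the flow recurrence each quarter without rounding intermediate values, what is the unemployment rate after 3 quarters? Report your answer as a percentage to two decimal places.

With a fixed labor force, u_{t+1} = u_t + s·(1−u_t) − f·u_t = u_t·(1−s−f) + s.
Here 1−s−f = 0.443 and s = 0.018.
u_1 = 0.111500 × 0.443 + 0.018 = 0.067394.
u_2 = 0.067394 × 0.443 + 0.018 = 0.047856.
u_3 = 0.047856 × 0.443 + 0.018 = 0.039200.

Unemployment rate after three quarters ≈ 3.92%.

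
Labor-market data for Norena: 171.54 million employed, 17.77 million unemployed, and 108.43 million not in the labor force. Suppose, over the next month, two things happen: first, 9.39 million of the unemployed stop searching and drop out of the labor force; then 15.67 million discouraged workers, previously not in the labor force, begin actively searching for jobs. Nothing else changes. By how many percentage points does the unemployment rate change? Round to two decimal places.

Initially, labor force = 171.54 + 17.77 = 189.31 million, so u = 17.77/189.31 = 9.39%.
After the first change, unemployed and labor force both fall by 9.39 → E = 171.54, U = 8.38, labor force = 179.92 million.
After the second change, unemployed and labor force both rise by 15.67 → E = 171.54, U = 24.05, labor force = 195.59 million.
New unemployment rate = 24.05 / 195.59 = 12.30%.
Change = 12.30% − 9.39% = +2.91 percentage points.

The unemployment rate changes by +2.91 percentage points.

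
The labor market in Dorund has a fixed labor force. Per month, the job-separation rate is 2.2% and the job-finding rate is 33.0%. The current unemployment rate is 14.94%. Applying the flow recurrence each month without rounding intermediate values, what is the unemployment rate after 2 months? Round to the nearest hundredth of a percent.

With a fixed labor force, u_{t+1} = u_t + s·(1−u_t) − f·u_t = u_t·(1−s−f) + s.
Here 1−s−f = 0.648 and s = 0.022.
u_1 = 0.149400 × 0.648 + 0.022 = 0.118811.
u_2 = 0.118811 × 0.648 + 0.022 = 0.098990.

Unemployment rate after two months ≈ 9.90%.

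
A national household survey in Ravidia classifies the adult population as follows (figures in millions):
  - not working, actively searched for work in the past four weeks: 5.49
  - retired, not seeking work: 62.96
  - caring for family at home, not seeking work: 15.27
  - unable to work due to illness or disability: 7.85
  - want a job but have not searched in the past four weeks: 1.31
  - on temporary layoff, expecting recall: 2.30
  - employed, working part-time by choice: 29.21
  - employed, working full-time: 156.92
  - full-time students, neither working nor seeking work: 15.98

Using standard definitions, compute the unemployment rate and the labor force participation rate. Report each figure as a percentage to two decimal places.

Employed = 29.21 + 156.92 = 186.13 million.
Unemployed = 5.49 + 2.30 = 7.79 million (jobless and actively searching, or on temporary layoff).
Labor force = 186.13 + 7.79 = 193.92 million.
Not in labor force = 62.96 + 15.27 + 7.85 + 1.31 + 15.98 = 103.37 million (those not working and not actively searching are outside the labor force — including those who want a job but have given up searching).
Civilian working-age population = 193.92 + 103.37 = 297.29 million.
Unemployment rate = 7.79 / 193.92 = 4.02%.
Labor force participation rate = 193.92 / 297.29 = 65.23%.

Unemployment rate ≈ 4.02%; labor force participation rate ≈ 65.23%.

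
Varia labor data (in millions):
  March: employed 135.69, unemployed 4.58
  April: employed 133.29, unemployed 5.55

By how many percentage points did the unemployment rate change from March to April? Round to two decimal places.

The unemployment rate changed by +0.73 percentage points.

March: labor force = 135.69 + 4.58 = 140.27; u = 4.58/140.27 = 3.27%.
April: labor force = 133.29 + 5.55 = 138.84; u = 5.55/138.84 = 4.00%.
Change = 4.00% − 3.27% = +0.73 pp.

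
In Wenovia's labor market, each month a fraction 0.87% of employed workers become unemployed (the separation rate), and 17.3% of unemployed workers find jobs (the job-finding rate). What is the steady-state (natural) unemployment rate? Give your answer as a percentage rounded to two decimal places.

Steady-state unemployment rate ≈ 4.79%.

At steady state the flows balance: s·E = f·U, so U/(E+U) = s/(s+f).
u* = 0.87 / (0.87 + 17.3) = 0.87 / 18.17 = 4.79%.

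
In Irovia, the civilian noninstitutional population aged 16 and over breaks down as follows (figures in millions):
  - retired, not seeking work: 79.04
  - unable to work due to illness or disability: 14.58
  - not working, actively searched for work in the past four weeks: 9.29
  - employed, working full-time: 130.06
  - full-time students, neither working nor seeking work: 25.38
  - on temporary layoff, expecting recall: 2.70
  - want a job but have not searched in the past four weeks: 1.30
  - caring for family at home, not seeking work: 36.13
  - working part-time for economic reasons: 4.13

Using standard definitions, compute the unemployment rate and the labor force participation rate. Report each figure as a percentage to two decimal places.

Unemployment rate ≈ 8.20%; labor force participation rate ≈ 48.31%.

Employed = 130.06 + 4.13 = 134.19 million (anyone who worked, including part-time for economic reasons, counts as employed).
Unemployed = 9.29 + 2.70 = 11.99 million (jobless and actively searching, or on temporary layoff).
Labor force = 134.19 + 11.99 = 146.18 million.
Not in labor force = 79.04 + 14.58 + 25.38 + 1.30 + 36.13 = 156.43 million (those not working and not actively searching are outside the labor force — including those who want a job but have given up searching).
Civilian working-age population = 146.18 + 156.43 = 302.61 million.
Unemployment rate = 11.99 / 146.18 = 8.20%.
Labor force participation rate = 146.18 / 302.61 = 48.31%.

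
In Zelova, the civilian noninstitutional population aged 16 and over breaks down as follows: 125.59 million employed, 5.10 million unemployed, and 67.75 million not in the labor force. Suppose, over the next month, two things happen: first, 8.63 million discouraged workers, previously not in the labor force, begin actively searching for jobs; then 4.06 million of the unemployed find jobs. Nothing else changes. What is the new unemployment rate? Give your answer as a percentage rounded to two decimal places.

New unemployment rate ≈ 6.94%.

Initially, labor force = 125.59 + 5.10 = 130.69 million, so u = 5.10/130.69 = 3.90%.
After the first change, unemployed and labor force both rise by 8.63 → E = 125.59, U = 13.73, labor force = 139.32 million.
After the second change, unemployed falls and employed rises by 4.06; labor force unchanged → E = 129.65, U = 9.67, labor force = 139.32 million.
New unemployment rate = 9.67 / 139.32 = 6.94%.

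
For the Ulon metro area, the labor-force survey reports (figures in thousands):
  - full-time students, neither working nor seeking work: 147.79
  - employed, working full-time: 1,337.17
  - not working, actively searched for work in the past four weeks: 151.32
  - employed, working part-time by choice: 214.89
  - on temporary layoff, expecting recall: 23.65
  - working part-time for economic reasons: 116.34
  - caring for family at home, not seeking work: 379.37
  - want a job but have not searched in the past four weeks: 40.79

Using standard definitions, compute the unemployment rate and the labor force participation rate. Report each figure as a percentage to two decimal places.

Unemployment rate ≈ 9.49%; labor force participation rate ≈ 76.45%.

Employed = 1,337.17 + 214.89 + 116.34 = 1,668.40 thousand (anyone who worked, including part-time for economic reasons, counts as employed).
Unemployed = 151.32 + 23.65 = 174.97 thousand (jobless and actively searching, or on temporary layoff).
Labor force = 1,668.40 + 174.97 = 1,843.37 thousand.
Not in labor force = 147.79 + 379.37 + 40.79 = 567.95 thousand (those not working and not actively searching are outside the labor force — including those who want a job but have given up searching).
Civilian working-age population = 1,843.37 + 567.95 = 2,411.32 thousand.
Unemployment rate = 174.97 / 1,843.37 = 9.49%.
Labor force participation rate = 1,843.37 / 2,411.32 = 76.45%.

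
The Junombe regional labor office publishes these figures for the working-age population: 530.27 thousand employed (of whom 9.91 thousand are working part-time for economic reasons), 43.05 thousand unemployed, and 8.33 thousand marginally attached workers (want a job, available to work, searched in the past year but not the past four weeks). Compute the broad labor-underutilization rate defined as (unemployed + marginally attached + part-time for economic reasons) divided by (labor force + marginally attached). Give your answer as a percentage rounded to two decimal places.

Broad underutilization rate ≈ 10.54%.

Labor force = 530.27 + 43.05 = 573.32 thousand.
Numerator = 43.05 + 8.33 + 9.91 = 61.29 thousand.
Denominator = 573.32 + 8.33 = 581.65 thousand.
Broad rate = 61.29 / 581.65 = 10.54%.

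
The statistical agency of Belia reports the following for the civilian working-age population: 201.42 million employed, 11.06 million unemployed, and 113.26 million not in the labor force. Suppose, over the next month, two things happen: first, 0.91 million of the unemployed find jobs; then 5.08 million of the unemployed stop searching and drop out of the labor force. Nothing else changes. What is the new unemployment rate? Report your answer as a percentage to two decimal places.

Initially, labor force = 201.42 + 11.06 = 212.48 million, so u = 11.06/212.48 = 5.21%.
After the first change, unemployed falls and employed rises by 0.91; labor force unchanged → E = 202.33, U = 10.15, labor force = 212.48 million.
After the second change, unemployed and labor force both fall by 5.08 → E = 202.33, U = 5.07, labor force = 207.40 million.
New unemployment rate = 5.07 / 207.40 = 2.44%.

New unemployment rate ≈ 2.44%.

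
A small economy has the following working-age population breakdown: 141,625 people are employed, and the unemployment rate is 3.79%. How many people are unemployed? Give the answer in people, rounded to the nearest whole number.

Let U be the number unemployed. The labor force is E + U, and U/(E+U) = 0.0379.
So U = 0.0379 × 141,625 / (1 − 0.0379) = 5367.59 / 0.9621 ≈ 5,579.

About 5,579 are unemployed.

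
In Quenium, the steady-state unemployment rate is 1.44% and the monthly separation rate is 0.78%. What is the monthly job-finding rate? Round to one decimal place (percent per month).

From u* = s/(s+f): f = s·(1−u)/u.
f = 0.78 × (1 − 0.0144) / 0.0144 = 0.7688 / 0.0144 ≈ 53.4% per month.

Job-finding rate ≈ 53.4% per month.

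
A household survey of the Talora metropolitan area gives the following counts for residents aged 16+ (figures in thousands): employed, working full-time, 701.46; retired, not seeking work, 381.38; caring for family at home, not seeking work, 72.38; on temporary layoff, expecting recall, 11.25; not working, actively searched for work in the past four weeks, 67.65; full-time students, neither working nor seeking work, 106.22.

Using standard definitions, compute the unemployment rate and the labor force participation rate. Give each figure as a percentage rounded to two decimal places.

Unemployment rate ≈ 10.11%; labor force participation rate ≈ 58.22%.

Employed = 701.46 thousand.
Unemployed = 11.25 + 67.65 = 78.90 thousand (jobless and actively searching, or on temporary layoff).
Labor force = 701.46 + 78.90 = 780.36 thousand.
Not in labor force = 381.38 + 72.38 + 106.22 = 559.98 thousand (those not working and not actively searching are outside the labor force).
Civilian working-age population = 780.36 + 559.98 = 1,340.34 thousand.
Unemployment rate = 78.90 / 780.36 = 10.11%.
Labor force participation rate = 780.36 / 1,340.34 = 58.22%.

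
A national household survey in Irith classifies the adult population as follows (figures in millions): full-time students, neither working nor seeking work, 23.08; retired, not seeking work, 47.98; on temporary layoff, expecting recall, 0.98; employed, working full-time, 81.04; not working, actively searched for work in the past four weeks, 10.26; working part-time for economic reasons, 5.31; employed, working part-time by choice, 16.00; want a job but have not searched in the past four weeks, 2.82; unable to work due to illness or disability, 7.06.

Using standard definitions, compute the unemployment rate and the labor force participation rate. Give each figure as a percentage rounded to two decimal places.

Unemployment rate ≈ 9.90%; labor force participation rate ≈ 58.39%.

Employed = 81.04 + 5.31 + 16.00 = 102.35 million (anyone who worked, including part-time for economic reasons, counts as employed).
Unemployed = 0.98 + 10.26 = 11.24 million (jobless and actively searching, or on temporary layoff).
Labor force = 102.35 + 11.24 = 113.59 million.
Not in labor force = 23.08 + 47.98 + 2.82 + 7.06 = 80.94 million (those not working and not actively searching are outside the labor force — including those who want a job but have given up searching).
Civilian working-age population = 113.59 + 80.94 = 194.53 million.
Unemployment rate = 11.24 / 113.59 = 9.90%.
Labor force participation rate = 113.59 / 194.53 = 58.39%.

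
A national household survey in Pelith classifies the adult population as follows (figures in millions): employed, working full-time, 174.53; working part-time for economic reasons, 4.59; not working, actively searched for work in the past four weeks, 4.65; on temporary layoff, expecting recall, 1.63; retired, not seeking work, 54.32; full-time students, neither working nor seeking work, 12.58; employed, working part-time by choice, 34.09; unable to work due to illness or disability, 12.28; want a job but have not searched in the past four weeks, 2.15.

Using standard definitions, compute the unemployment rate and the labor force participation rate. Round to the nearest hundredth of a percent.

Employed = 174.53 + 4.59 + 34.09 = 213.21 million (anyone who worked, including part-time for economic reasons, counts as employed).
Unemployed = 4.65 + 1.63 = 6.28 million (jobless and actively searching, or on temporary layoff).
Labor force = 213.21 + 6.28 = 219.49 million.
Not in labor force = 54.32 + 12.58 + 12.28 + 2.15 = 81.33 million (those not working and not actively searching are outside the labor force — including those who want a job but have given up searching).
Civilian working-age population = 219.49 + 81.33 = 300.82 million.
Unemployment rate = 6.28 / 219.49 = 2.86%.
Labor force participation rate = 219.49 / 300.82 = 72.96%.

Unemployment rate ≈ 2.86%; labor force participation rate ≈ 72.96%.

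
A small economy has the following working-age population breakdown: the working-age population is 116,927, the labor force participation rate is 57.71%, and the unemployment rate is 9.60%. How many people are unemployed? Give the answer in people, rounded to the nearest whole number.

About 6,478 are unemployed.

Labor force = 0.5771 × 116,927 = 67,479.
Unemployed = 0.0960 × 67,479 ≈ 6,478.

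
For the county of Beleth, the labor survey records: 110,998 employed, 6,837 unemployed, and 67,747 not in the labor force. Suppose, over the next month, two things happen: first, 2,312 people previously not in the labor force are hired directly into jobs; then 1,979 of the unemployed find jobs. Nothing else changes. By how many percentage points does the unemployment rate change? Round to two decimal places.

The unemployment rate changes by −1.76 percentage points.

Initially, labor force = 110,998 + 6,837 = 117,835, so u = 6,837/117,835 = 5.80%.
After the first change, employed and labor force both rise by 2,312; unemployed unchanged → E = 113,310, U = 6,837, labor force = 120,147.
After the second change, unemployed falls and employed rises by 1,979; labor force unchanged → E = 115,289, U = 4,858, labor force = 120,147.
New unemployment rate = 4,858 / 120,147 = 4.04%.
Change = 4.04% − 5.80% = −1.76 percentage points.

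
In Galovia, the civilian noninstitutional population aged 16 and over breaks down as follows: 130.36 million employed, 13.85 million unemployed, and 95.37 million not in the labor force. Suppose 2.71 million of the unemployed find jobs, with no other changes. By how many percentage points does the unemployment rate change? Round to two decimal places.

Initially, labor force = 130.36 + 13.85 = 144.21 million, so u = 13.85/144.21 = 9.60%.
After the change, unemployed falls and employed rises by 2.71; labor force unchanged → E = 133.07, U = 11.14, labor force = 144.21 million.
New unemployment rate = 11.14 / 144.21 = 7.72%.
Change = 7.72% − 9.60% = −1.88 percentage points.

The unemployment rate changes by −1.88 percentage points.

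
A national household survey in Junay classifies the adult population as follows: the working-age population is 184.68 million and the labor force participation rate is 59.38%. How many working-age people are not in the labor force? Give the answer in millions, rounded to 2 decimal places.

About 75.02 million are not in the labor force.

Share not in the labor force = 1 − 0.5938 = 0.4062.
Not in labor force = 0.4062 × 184.68 ≈ 75.02 million.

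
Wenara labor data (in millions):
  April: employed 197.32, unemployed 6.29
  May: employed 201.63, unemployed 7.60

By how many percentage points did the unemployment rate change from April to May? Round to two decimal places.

The unemployment rate changed by +0.54 percentage points.

April: labor force = 197.32 + 6.29 = 203.61; u = 6.29/203.61 = 3.09%.
May: labor force = 201.63 + 7.60 = 209.23; u = 7.60/209.23 = 3.63%.
Change = 3.63% − 3.09% = +0.54 pp.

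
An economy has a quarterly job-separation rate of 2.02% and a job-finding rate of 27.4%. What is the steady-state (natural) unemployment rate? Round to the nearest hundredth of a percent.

Steady-state unemployment rate ≈ 6.87%.

At steady state the flows balance: s·E = f·U, so U/(E+U) = s/(s+f).
u* = 2.02 / (2.02 + 27.4) = 2.02 / 29.42 = 6.87%.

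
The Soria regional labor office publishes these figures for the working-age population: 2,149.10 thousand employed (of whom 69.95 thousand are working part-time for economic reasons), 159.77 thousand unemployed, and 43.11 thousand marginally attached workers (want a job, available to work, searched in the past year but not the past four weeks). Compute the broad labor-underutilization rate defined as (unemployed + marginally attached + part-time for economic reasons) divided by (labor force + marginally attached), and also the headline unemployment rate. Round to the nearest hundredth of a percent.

Broad underutilization rate ≈ 11.60%; headline unemployment rate ≈ 6.92%.

Labor force = 2,149.10 + 159.77 = 2,308.87 thousand.
Numerator = 159.77 + 43.11 + 69.95 = 272.83 thousand.
Denominator = 2,308.87 + 43.11 = 2,351.98 thousand.
Broad rate = 272.83 / 2,351.98 = 11.60%.
Headline unemployment rate = 159.77 / 2,308.87 = 6.92%.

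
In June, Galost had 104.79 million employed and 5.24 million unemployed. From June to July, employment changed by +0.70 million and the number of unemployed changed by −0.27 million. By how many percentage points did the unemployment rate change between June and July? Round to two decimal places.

The unemployment rate changed by −0.26 percentage points.

June: labor force = 104.79 + 5.24 = 110.03; u = 5.24/110.03 = 4.76%.
July: labor force = 105.49 + 4.97 = 110.46; u = 4.97/110.46 = 4.50%.
Change = 4.50% − 4.76% = −0.26 pp.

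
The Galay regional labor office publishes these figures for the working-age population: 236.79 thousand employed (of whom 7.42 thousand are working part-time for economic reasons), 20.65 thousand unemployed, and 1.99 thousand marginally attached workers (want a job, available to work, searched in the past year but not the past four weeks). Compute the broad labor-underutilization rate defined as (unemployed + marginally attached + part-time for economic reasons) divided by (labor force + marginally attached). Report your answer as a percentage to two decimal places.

Broad underutilization rate ≈ 11.59%.

Labor force = 236.79 + 20.65 = 257.44 thousand.
Numerator = 20.65 + 1.99 + 7.42 = 30.06 thousand.
Denominator = 257.44 + 1.99 = 259.43 thousand.
Broad rate = 30.06 / 259.43 = 11.59%.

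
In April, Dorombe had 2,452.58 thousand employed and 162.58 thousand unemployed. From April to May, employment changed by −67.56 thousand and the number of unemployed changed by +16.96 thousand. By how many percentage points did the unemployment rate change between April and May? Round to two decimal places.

The unemployment rate changed by +0.78 percentage points.

April: labor force = 2,452.58 + 162.58 = 2,615.16; u = 162.58/2,615.16 = 6.22%.
May: labor force = 2,385.02 + 179.54 = 2,564.56; u = 179.54/2,564.56 = 7.00%.
Change = 7.00% − 6.22% = +0.78 pp.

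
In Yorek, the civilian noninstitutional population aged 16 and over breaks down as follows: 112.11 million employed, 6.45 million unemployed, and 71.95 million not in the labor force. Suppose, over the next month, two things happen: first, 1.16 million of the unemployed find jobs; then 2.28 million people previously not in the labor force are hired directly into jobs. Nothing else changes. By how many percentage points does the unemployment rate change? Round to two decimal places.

The unemployment rate changes by −1.06 percentage points.

Initially, labor force = 112.11 + 6.45 = 118.56 million, so u = 6.45/118.56 = 5.44%.
After the first change, unemployed falls and employed rises by 1.16; labor force unchanged → E = 113.27, U = 5.29, labor force = 118.56 million.
After the second change, employed and labor force both rise by 2.28; unemployed unchanged → E = 115.55, U = 5.29, labor force = 120.84 million.
New unemployment rate = 5.29 / 120.84 = 4.38%.
Change = 4.38% − 5.44% = −1.06 percentage points.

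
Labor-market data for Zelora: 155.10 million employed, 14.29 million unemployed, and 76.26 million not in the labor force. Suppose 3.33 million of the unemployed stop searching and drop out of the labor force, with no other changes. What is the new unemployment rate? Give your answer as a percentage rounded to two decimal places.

New unemployment rate ≈ 6.60%.

Initially, labor force = 155.10 + 14.29 = 169.39 million, so u = 14.29/169.39 = 8.44%.
After the change, unemployed and labor force both fall by 3.33 → E = 155.10, U = 10.96, labor force = 166.06 million.
New unemployment rate = 10.96 / 166.06 = 6.60%.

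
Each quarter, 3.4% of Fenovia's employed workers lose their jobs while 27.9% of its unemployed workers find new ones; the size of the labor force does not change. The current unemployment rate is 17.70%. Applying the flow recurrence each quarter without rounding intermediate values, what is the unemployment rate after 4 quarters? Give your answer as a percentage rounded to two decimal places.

With a fixed labor force, u_{t+1} = u_t + s·(1−u_t) − f·u_t = u_t·(1−s−f) + s.
Here 1−s−f = 0.687 and s = 0.034.
u_1 = 0.177000 × 0.687 + 0.034 = 0.155599.
u_2 = 0.155599 × 0.687 + 0.034 = 0.140897.
u_3 = 0.140897 × 0.687 + 0.034 = 0.130796.
u_4 = 0.130796 × 0.687 + 0.034 = 0.123857.

Unemployment rate after four quarters ≈ 12.39%.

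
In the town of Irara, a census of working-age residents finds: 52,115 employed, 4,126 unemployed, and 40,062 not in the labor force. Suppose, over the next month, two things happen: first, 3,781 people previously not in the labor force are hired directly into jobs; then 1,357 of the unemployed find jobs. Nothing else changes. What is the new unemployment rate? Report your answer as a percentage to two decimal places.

New unemployment rate ≈ 4.61%.

Initially, labor force = 52,115 + 4,126 = 56,241, so u = 4,126/56,241 = 7.34%.
After the first change, employed and labor force both rise by 3,781; unemployed unchanged → E = 55,896, U = 4,126, labor force = 60,022.
After the second change, unemployed falls and employed rises by 1,357; labor force unchanged → E = 57,253, U = 2,769, labor force = 60,022.
New unemployment rate = 2,769 / 60,022 = 4.61%.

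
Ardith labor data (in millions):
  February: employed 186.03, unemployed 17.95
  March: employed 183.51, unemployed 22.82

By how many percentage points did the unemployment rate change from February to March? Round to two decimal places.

February: labor force = 186.03 + 17.95 = 203.98; u = 17.95/203.98 = 8.80%.
March: labor force = 183.51 + 22.82 = 206.33; u = 22.82/206.33 = 11.06%.
Change = 11.06% − 8.80% = +2.26 pp.

The unemployment rate changed by +2.26 percentage points.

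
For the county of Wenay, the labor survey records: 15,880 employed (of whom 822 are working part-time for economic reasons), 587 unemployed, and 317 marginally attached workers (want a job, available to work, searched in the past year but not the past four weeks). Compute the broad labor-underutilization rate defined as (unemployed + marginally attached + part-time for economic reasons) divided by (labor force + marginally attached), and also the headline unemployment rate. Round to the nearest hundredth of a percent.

Labor force = 15,880 + 587 = 16,467.
Numerator = 587 + 317 + 822 = 1,726.
Denominator = 16,467 + 317 = 16,784.
Broad rate = 1,726 / 16,784 = 10.28%.
Headline unemployment rate = 587 / 16,467 = 3.56%.

Broad underutilization rate ≈ 10.28%; headline unemployment rate ≈ 3.56%.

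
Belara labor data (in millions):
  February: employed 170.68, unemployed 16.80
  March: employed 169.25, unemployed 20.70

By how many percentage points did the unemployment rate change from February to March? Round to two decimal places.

February: labor force = 170.68 + 16.80 = 187.48; u = 16.80/187.48 = 8.96%.
March: labor force = 169.25 + 20.70 = 189.95; u = 20.70/189.95 = 10.90%.
Change = 10.90% − 8.96% = +1.94 pp.

The unemployment rate changed by +1.94 percentage points.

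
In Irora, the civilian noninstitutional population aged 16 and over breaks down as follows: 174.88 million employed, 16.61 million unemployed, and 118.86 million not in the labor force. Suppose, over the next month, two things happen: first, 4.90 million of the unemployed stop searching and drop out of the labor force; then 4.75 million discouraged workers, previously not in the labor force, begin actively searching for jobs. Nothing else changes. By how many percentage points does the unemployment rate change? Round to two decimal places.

Initially, labor force = 174.88 + 16.61 = 191.49 million, so u = 16.61/191.49 = 8.67%.
After the first change, unemployed and labor force both fall by 4.90 → E = 174.88, U = 11.71, labor force = 186.59 million.
After the second change, unemployed and labor force both rise by 4.75 → E = 174.88, U = 16.46, labor force = 191.34 million.
New unemployment rate = 16.46 / 191.34 = 8.60%.
Change = 8.60% − 8.67% = −0.07 percentage points.

The unemployment rate changes by −0.07 percentage points.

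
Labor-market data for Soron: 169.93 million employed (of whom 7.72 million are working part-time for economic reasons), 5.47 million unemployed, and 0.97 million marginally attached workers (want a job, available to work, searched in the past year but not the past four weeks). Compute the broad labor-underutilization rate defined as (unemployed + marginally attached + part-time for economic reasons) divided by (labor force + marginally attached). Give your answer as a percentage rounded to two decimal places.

Broad underutilization rate ≈ 8.03%.

Labor force = 169.93 + 5.47 = 175.40 million.
Numerator = 5.47 + 0.97 + 7.72 = 14.16 million.
Denominator = 175.40 + 0.97 = 176.37 million.
Broad rate = 14.16 / 176.37 = 8.03%.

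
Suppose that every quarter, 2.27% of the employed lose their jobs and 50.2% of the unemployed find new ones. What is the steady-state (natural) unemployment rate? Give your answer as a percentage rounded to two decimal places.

At steady state the flows balance: s·E = f·U, so U/(E+U) = s/(s+f).
u* = 2.27 / (2.27 + 50.2) = 2.27 / 52.47 = 4.33%.

Steady-state unemployment rate ≈ 4.33%.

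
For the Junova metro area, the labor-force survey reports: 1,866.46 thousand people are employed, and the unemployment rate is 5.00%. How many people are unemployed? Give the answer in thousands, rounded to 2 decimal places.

Let U be the number unemployed. The labor force is E + U, and U/(E+U) = 0.0500.
So U = 0.0500 × 1,866.46 / (1 − 0.0500) = 93.3230 / 0.9500 ≈ 98.23 thousand.

About 98.23 thousand are unemployed.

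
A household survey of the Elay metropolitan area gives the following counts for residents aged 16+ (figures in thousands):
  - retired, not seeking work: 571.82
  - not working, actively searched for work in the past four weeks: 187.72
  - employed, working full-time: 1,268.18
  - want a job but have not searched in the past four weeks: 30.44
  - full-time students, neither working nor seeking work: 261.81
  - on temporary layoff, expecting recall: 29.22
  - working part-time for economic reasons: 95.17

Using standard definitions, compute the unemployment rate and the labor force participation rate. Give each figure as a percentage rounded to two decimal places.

Employed = 1,268.18 + 95.17 = 1,363.35 thousand (anyone who worked, including part-time for economic reasons, counts as employed).
Unemployed = 187.72 + 29.22 = 216.94 thousand (jobless and actively searching, or on temporary layoff).
Labor force = 1,363.35 + 216.94 = 1,580.29 thousand.
Not in labor force = 571.82 + 30.44 + 261.81 = 864.07 thousand (those not working and not actively searching are outside the labor force — including those who want a job but have given up searching).
Civilian working-age population = 1,580.29 + 864.07 = 2,444.36 thousand.
Unemployment rate = 216.94 / 1,580.29 = 13.73%.
Labor force participation rate = 1,580.29 / 2,444.36 = 64.65%.

Unemployment rate ≈ 13.73%; labor force participation rate ≈ 64.65%.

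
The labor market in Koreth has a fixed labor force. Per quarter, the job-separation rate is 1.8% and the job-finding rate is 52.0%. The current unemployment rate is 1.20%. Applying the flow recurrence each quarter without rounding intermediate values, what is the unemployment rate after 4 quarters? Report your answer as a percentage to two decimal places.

Unemployment rate after four quarters ≈ 3.25%.

With a fixed labor force, u_{t+1} = u_t + s·(1−u_t) − f·u_t = u_t·(1−s−f) + s.
Here 1−s−f = 0.462 and s = 0.018.
u_1 = 0.012000 × 0.462 + 0.018 = 0.023544.
u_2 = 0.023544 × 0.462 + 0.018 = 0.028877.
u_3 = 0.028877 × 0.462 + 0.018 = 0.031341.
u_4 = 0.031341 × 0.462 + 0.018 = 0.032480.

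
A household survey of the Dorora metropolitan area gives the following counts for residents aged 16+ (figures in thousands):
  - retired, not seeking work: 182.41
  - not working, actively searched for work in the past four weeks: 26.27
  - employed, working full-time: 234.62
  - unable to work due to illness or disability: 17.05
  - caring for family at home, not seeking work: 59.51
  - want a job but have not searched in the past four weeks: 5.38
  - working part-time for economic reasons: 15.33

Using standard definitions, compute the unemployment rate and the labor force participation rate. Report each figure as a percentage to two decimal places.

Employed = 234.62 + 15.33 = 249.95 thousand (anyone who worked, including part-time for economic reasons, counts as employed).
Unemployed = 26.27 thousand.
Labor force = 249.95 + 26.27 = 276.22 thousand.
Not in labor force = 182.41 + 17.05 + 59.51 + 5.38 = 264.35 thousand (those not working and not actively searching are outside the labor force — including those who want a job but have given up searching).
Civilian working-age population = 276.22 + 264.35 = 540.57 thousand.
Unemployment rate = 26.27 / 276.22 = 9.51%.
Labor force participation rate = 276.22 / 540.57 = 51.10%.

Unemployment rate ≈ 9.51%; labor force participation rate ≈ 51.10%.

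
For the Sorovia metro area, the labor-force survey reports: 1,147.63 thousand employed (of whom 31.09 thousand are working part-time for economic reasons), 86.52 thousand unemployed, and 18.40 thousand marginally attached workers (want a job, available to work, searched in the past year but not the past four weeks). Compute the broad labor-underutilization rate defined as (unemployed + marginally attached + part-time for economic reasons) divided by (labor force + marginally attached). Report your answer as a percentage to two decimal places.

Broad underutilization rate ≈ 10.86%.

Labor force = 1,147.63 + 86.52 = 1,234.15 thousand.
Numerator = 86.52 + 18.40 + 31.09 = 136.01 thousand.
Denominator = 1,234.15 + 18.40 = 1,252.55 thousand.
Broad rate = 136.01 / 1,252.55 = 10.86%.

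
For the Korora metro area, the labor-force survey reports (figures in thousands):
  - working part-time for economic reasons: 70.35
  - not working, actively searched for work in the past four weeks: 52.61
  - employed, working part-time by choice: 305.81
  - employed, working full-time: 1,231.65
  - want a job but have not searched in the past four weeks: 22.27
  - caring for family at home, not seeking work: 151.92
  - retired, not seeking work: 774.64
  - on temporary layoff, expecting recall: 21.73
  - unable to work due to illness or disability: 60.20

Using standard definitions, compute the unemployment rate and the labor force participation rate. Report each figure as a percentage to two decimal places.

Unemployment rate ≈ 4.42%; labor force participation rate ≈ 62.51%.

Employed = 70.35 + 305.81 + 1,231.65 = 1,607.81 thousand (anyone who worked, including part-time for economic reasons, counts as employed).
Unemployed = 52.61 + 21.73 = 74.34 thousand (jobless and actively searching, or on temporary layoff).
Labor force = 1,607.81 + 74.34 = 1,682.15 thousand.
Not in labor force = 22.27 + 151.92 + 774.64 + 60.20 = 1,009.03 thousand (those not working and not actively searching are outside the labor force — including those who want a job but have given up searching).
Civilian working-age population = 1,682.15 + 1,009.03 = 2,691.18 thousand.
Unemployment rate = 74.34 / 1,682.15 = 4.42%.
Labor force participation rate = 1,682.15 / 2,691.18 = 62.51%.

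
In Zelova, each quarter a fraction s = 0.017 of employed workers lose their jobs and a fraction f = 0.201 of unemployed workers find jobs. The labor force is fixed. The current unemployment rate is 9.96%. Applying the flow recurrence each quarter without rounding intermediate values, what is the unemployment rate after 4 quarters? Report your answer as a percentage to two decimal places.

Unemployment rate after four quarters ≈ 8.61%.

With a fixed labor force, u_{t+1} = u_t + s·(1−u_t) − f·u_t = u_t·(1−s−f) + s.
Here 1−s−f = 0.782 and s = 0.017.
u_1 = 0.099600 × 0.782 + 0.017 = 0.094887.
u_2 = 0.094887 × 0.782 + 0.017 = 0.091202.
u_3 = 0.091202 × 0.782 + 0.017 = 0.088320.
u_4 = 0.088320 × 0.782 + 0.017 = 0.086066.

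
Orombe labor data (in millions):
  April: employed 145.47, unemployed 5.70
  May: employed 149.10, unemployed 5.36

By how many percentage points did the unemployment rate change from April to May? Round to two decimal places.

April: labor force = 145.47 + 5.70 = 151.17; u = 5.70/151.17 = 3.77%.
May: labor force = 149.10 + 5.36 = 154.46; u = 5.36/154.46 = 3.47%.
Change = 3.47% − 3.77% = −0.30 pp.

The unemployment rate changed by −0.30 percentage points.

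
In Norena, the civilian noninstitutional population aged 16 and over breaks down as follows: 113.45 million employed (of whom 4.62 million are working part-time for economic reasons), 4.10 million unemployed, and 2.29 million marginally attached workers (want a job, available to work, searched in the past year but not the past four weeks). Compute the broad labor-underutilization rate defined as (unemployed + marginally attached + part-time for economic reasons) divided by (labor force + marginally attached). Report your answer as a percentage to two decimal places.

Broad underutilization rate ≈ 9.19%.

Labor force = 113.45 + 4.10 = 117.55 million.
Numerator = 4.10 + 2.29 + 4.62 = 11.01 million.
Denominator = 117.55 + 2.29 = 119.84 million.
Broad rate = 11.01 / 119.84 = 9.19%.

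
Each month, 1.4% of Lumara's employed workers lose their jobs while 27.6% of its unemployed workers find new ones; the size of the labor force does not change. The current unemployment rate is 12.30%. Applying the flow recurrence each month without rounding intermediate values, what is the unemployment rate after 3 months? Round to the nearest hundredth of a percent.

With a fixed labor force, u_{t+1} = u_t + s·(1−u_t) − f·u_t = u_t·(1−s−f) + s.
Here 1−s−f = 0.710 and s = 0.014.
u_1 = 0.123000 × 0.710 + 0.014 = 0.101330.
u_2 = 0.101330 × 0.710 + 0.014 = 0.085944.
u_3 = 0.085944 × 0.710 + 0.014 = 0.075020.

Unemployment rate after three months ≈ 7.50%.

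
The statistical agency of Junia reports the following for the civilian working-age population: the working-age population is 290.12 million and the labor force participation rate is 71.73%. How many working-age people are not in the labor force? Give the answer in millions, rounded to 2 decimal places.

Share not in the labor force = 1 − 0.7173 = 0.2827.
Not in labor force = 0.2827 × 290.12 ≈ 82.02 million.

About 82.02 million are not in the labor force.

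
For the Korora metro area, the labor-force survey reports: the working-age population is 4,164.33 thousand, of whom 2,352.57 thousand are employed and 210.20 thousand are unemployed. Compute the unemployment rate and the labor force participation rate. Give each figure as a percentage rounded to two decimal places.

Unemployment rate ≈ 8.20%; labor force participation rate ≈ 61.54%.

Labor force = employed + unemployed = 2,352.57 + 210.20 = 2,562.77 thousand.
Unemployment rate = 210.20 / 2,562.77 = 8.20%.
Labor force participation rate = 2,562.77 / 4,164.33 = 61.54%.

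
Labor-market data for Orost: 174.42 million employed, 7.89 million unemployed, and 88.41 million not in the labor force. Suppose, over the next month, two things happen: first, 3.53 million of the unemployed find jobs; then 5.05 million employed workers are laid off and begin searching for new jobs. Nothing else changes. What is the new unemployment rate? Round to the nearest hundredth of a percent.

Initially, labor force = 174.42 + 7.89 = 182.31 million, so u = 7.89/182.31 = 4.33%.
After the first change, unemployed falls and employed rises by 3.53; labor force unchanged → E = 177.95, U = 4.36, labor force = 182.31 million.
After the second change, employed falls and unemployed rises by 5.05; labor force unchanged → E = 172.90, U = 9.41, labor force = 182.31 million.
New unemployment rate = 9.41 / 182.31 = 5.16%.

New unemployment rate ≈ 5.16%.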